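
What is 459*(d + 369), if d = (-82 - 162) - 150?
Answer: -11475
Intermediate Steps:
d = -394 (d = -244 - 150 = -394)
459*(d + 369) = 459*(-394 + 369) = 459*(-25) = -11475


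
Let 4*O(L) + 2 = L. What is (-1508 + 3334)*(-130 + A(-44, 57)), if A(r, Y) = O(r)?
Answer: -258379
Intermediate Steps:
O(L) = -½ + L/4
A(r, Y) = -½ + r/4
(-1508 + 3334)*(-130 + A(-44, 57)) = (-1508 + 3334)*(-130 + (-½ + (¼)*(-44))) = 1826*(-130 + (-½ - 11)) = 1826*(-130 - 23/2) = 1826*(-283/2) = -258379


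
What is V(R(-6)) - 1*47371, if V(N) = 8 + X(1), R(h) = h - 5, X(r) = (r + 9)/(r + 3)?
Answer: -94721/2 ≈ -47361.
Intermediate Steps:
X(r) = (9 + r)/(3 + r)
R(h) = -5 + h
V(N) = 21/2 (V(N) = 8 + (9 + 1)/(3 + 1) = 8 + 10/4 = 8 + (1/4)*10 = 8 + 5/2 = 21/2)
V(R(-6)) - 1*47371 = 21/2 - 1*47371 = 21/2 - 47371 = -94721/2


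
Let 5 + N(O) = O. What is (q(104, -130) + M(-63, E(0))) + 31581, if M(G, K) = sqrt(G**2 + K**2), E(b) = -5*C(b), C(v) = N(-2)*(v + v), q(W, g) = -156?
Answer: 31488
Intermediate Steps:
N(O) = -5 + O
C(v) = -14*v (C(v) = (-5 - 2)*(v + v) = -14*v)
E(b) = 70*b (E(b) = -(-70)*b = 70*b)
(q(104, -130) + M(-63, E(0))) + 31581 = (-156 + sqrt((-63)**2 + (70*0)**2)) + 31581 = (-156 + sqrt(3969 + 0**2)) + 31581 = (-156 + sqrt(3969 + 0)) + 31581 = (-156 + sqrt(3969)) + 31581 = (-156 + 63) + 31581 = -93 + 31581 = 31488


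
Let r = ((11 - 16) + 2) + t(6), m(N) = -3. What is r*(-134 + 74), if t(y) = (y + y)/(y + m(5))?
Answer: -60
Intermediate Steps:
t(y) = 2*y/(-3 + y) (t(y) = (y + y)/(y - 3) = (2*y)/(-3 + y) = 2*y/(-3 + y))
r = 1 (r = ((11 - 16) + 2) + 2*6/(-3 + 6) = (-5 + 2) + 2*6/3 = -3 + 2*6*(⅓) = -3 + 4 = 1)
r*(-134 + 74) = 1*(-134 + 74) = 1*(-60) = -60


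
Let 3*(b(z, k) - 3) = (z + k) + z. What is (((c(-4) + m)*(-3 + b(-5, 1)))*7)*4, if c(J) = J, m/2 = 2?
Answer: 0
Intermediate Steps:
m = 4 (m = 2*2 = 4)
b(z, k) = 3 + k/3 + 2*z/3 (b(z, k) = 3 + ((z + k) + z)/3 = 3 + ((k + z) + z)/3 = 3 + (k + 2*z)/3 = 3 + (k/3 + 2*z/3) = 3 + k/3 + 2*z/3)
(((c(-4) + m)*(-3 + b(-5, 1)))*7)*4 = (((-4 + 4)*(-3 + (3 + (⅓)*1 + (⅔)*(-5))))*7)*4 = ((0*(-3 + (3 + ⅓ - 10/3)))*7)*4 = ((0*(-3 + 0))*7)*4 = ((0*(-3))*7)*4 = (0*7)*4 = 0*4 = 0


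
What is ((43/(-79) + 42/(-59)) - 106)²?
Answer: 249921006241/21724921 ≈ 11504.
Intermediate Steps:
((43/(-79) + 42/(-59)) - 106)² = ((43*(-1/79) + 42*(-1/59)) - 106)² = ((-43/79 - 42/59) - 106)² = (-5855/4661 - 106)² = (-499921/4661)² = 249921006241/21724921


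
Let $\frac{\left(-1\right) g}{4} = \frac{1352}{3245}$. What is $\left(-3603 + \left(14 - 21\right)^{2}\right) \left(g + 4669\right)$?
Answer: $- \frac{53827096338}{3245} \approx -1.6588 \cdot 10^{7}$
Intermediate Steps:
$g = - \frac{5408}{3245}$ ($g = - 4 \cdot \frac{1352}{3245} = - 4 \cdot 1352 \cdot \frac{1}{3245} = \left(-4\right) \frac{1352}{3245} = - \frac{5408}{3245} \approx -1.6666$)
$\left(-3603 + \left(14 - 21\right)^{2}\right) \left(g + 4669\right) = \left(-3603 + \left(14 - 21\right)^{2}\right) \left(- \frac{5408}{3245} + 4669\right) = \left(-3603 + \left(-7\right)^{2}\right) \frac{15145497}{3245} = \left(-3603 + 49\right) \frac{15145497}{3245} = \left(-3554\right) \frac{15145497}{3245} = - \frac{53827096338}{3245}$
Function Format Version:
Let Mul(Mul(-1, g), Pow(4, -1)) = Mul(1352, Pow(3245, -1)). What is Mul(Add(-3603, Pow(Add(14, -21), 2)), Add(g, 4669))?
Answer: Rational(-53827096338, 3245) ≈ -1.6588e+7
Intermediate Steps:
g = Rational(-5408, 3245) (g = Mul(-4, Mul(1352, Pow(3245, -1))) = Mul(-4, Mul(1352, Rational(1, 3245))) = Mul(-4, Rational(1352, 3245)) = Rational(-5408, 3245) ≈ -1.6666)
Mul(Add(-3603, Pow(Add(14, -21), 2)), Add(g, 4669)) = Mul(Add(-3603, Pow(Add(14, -21), 2)), Add(Rational(-5408, 3245), 4669)) = Mul(Add(-3603, Pow(-7, 2)), Rational(15145497, 3245)) = Mul(Add(-3603, 49), Rational(15145497, 3245)) = Mul(-3554, Rational(15145497, 3245)) = Rational(-53827096338, 3245)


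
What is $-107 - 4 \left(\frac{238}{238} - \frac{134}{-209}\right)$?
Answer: $- \frac{23735}{209} \approx -113.56$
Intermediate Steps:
$-107 - 4 \left(\frac{238}{238} - \frac{134}{-209}\right) = -107 - 4 \left(238 \cdot \frac{1}{238} - - \frac{134}{209}\right) = -107 - 4 \left(1 + \frac{134}{209}\right) = -107 - \frac{1372}{209} = - \frac{23735}{209}$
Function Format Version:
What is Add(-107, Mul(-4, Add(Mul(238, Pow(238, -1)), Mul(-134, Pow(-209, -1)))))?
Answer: Rational(-23735, 209) ≈ -113.56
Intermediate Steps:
Add(-107, Mul(-4, Add(Mul(238, Pow(238, -1)), Mul(-134, Pow(-209, -1))))) = Add(-107, Mul(-4, Add(Mul(238, Rational(1, 238)), Mul(-134, Rational(-1, 209))))) = Add(-107, Mul(-4, Add(1, Rational(134, 209)))) = Add(-107, Mul(-4, Rational(343, 209))) = Add(-107, Rational(-1372, 209)) = Rational(-23735, 209)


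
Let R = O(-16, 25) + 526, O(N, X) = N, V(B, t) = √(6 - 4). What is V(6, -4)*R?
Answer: 510*√2 ≈ 721.25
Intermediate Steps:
V(B, t) = √2
R = 510 (R = -16 + 526 = 510)
V(6, -4)*R = √2*510 = 510*√2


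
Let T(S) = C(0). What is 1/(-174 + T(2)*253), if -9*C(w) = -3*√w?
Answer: -1/174 ≈ -0.0057471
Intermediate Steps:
C(w) = √w/3 (C(w) = -(-1)*√w/3 = √w/3)
T(S) = 0 (T(S) = √0/3 = (⅓)*0 = 0)
1/(-174 + T(2)*253) = 1/(-174 + 0*253) = 1/(-174 + 0) = 1/(-174) = -1/174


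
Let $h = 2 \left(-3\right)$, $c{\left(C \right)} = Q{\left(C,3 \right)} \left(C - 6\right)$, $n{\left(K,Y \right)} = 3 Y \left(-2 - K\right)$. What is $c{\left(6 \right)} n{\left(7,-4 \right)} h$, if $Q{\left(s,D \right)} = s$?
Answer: $0$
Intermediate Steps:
$n{\left(K,Y \right)} = 3 Y \left(-2 - K\right)$
$c{\left(C \right)} = C \left(-6 + C\right)$ ($c{\left(C \right)} = C \left(C - 6\right) = C \left(-6 + C\right)$)
$h = -6$
$c{\left(6 \right)} n{\left(7,-4 \right)} h = 6 \left(-6 + 6\right) \left(\left(-3\right) \left(-4\right) \left(2 + 7\right)\right) \left(-6\right) = 6 \cdot 0 \left(\left(-3\right) \left(-4\right) 9\right) \left(-6\right) = 0 \cdot 108 \left(-6\right) = 0 \left(-6\right) = 0$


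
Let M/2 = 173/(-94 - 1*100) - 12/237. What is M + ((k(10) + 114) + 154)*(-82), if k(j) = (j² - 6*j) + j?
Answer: -199834831/7663 ≈ -26078.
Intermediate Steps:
k(j) = j² - 5*j
M = -14443/7663 (M = 2*(173/(-94 - 1*100) - 12/237) = 2*(173/(-94 - 100) - 12*1/237) = 2*(173/(-194) - 4/79) = 2*(173*(-1/194) - 4/79) = 2*(-173/194 - 4/79) = 2*(-14443/15326) = -14443/7663 ≈ -1.8848)
M + ((k(10) + 114) + 154)*(-82) = -14443/7663 + ((10*(-5 + 10) + 114) + 154)*(-82) = -14443/7663 + ((10*5 + 114) + 154)*(-82) = -14443/7663 + ((50 + 114) + 154)*(-82) = -14443/7663 + (164 + 154)*(-82) = -14443/7663 + 318*(-82) = -14443/7663 - 26076 = -199834831/7663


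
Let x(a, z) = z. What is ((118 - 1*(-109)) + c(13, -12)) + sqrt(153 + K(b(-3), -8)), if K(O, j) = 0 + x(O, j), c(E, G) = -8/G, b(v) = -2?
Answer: 683/3 + sqrt(145) ≈ 239.71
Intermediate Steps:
K(O, j) = j (K(O, j) = 0 + j = j)
((118 - 1*(-109)) + c(13, -12)) + sqrt(153 + K(b(-3), -8)) = ((118 - 1*(-109)) - 8/(-12)) + sqrt(153 - 8) = ((118 + 109) - 8*(-1/12)) + sqrt(145) = (227 + 2/3) + sqrt(145) = 683/3 + sqrt(145)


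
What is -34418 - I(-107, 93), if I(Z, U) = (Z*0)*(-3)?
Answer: -34418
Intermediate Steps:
I(Z, U) = 0 (I(Z, U) = 0*(-3) = 0)
-34418 - I(-107, 93) = -34418 - 1*0 = -34418 + 0 = -34418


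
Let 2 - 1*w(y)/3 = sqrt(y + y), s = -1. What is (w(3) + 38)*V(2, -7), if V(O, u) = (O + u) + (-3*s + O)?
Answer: 0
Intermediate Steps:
w(y) = 6 - 3*sqrt(2)*sqrt(y) (w(y) = 6 - 3*sqrt(y + y) = 6 - 3*sqrt(2)*sqrt(y))
V(O, u) = 3 + u + 2*O (V(O, u) = (O + u) + (-3*(-1) + O) = (O + u) + (3 + O) = 3 + u + 2*O)
(w(3) + 38)*V(2, -7) = ((6 - 3*sqrt(2)*sqrt(3)) + 38)*(3 - 7 + 2*2) = ((6 - 3*sqrt(6)) + 38)*(3 - 7 + 4) = (44 - 3*sqrt(6))*0 = 0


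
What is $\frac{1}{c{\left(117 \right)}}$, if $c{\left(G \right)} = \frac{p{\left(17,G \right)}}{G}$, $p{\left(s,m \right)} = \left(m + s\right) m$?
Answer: $\frac{1}{134} \approx 0.0074627$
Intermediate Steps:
$p{\left(s,m \right)} = m \left(m + s\right)$
$c{\left(G \right)} = 17 + G$ ($c{\left(G \right)} = \frac{G \left(G + 17\right)}{G} = \frac{G \left(17 + G\right)}{G} = 17 + G$)
$\frac{1}{c{\left(117 \right)}} = \frac{1}{17 + 117} = \frac{1}{134}$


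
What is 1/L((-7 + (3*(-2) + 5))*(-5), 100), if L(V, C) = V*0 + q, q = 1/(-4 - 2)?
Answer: -6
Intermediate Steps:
q = -⅙ (q = 1/(-6) = -⅙ ≈ -0.16667)
L(V, C) = -⅙ (L(V, C) = V*0 - ⅙ = 0 - ⅙ = -⅙)
1/L((-7 + (3*(-2) + 5))*(-5), 100) = 1/(-⅙) = -6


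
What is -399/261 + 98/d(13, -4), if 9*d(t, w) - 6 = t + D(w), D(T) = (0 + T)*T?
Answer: 10297/435 ≈ 23.671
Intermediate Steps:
D(T) = T² (D(T) = T*T = T²)
d(t, w) = ⅔ + t/9 + w²/9 (d(t, w) = ⅔ + (t + w²)/9 = ⅔ + (t/9 + w²/9) = ⅔ + t/9 + w²/9)
-399/261 + 98/d(13, -4) = -399/261 + 98/(⅔ + (⅑)*13 + (⅑)*(-4)²) = -399*1/261 + 98/(⅔ + 13/9 + (⅑)*16) = -133/87 + 98/(⅔ + 13/9 + 16/9) = -133/87 + 98/(35/9) = -133/87 + 98*(9/35) = -133/87 + 126/5 = 10297/435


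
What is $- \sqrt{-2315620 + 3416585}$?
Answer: $- \sqrt{1100965} \approx -1049.3$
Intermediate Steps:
$- \sqrt{-2315620 + 3416585} = - \sqrt{1100965}$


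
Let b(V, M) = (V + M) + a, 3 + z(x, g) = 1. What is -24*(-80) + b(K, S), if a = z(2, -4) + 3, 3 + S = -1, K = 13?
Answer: 1930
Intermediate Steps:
S = -4 (S = -3 - 1 = -4)
z(x, g) = -2 (z(x, g) = -3 + 1 = -2)
a = 1 (a = -2 + 3 = 1)
b(V, M) = 1 + M + V (b(V, M) = (V + M) + 1 = (M + V) + 1 = 1 + M + V)
-24*(-80) + b(K, S) = -24*(-80) + (1 - 4 + 13) = 1920 + 10 = 1930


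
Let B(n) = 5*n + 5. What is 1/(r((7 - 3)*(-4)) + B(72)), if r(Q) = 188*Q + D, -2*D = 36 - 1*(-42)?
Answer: -1/2682 ≈ -0.00037286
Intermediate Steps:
D = -39 (D = -(36 - 1*(-42))/2 = -(36 + 42)/2 = -1/2*78 = -39)
B(n) = 5 + 5*n
r(Q) = -39 + 188*Q (r(Q) = 188*Q - 39 = -39 + 188*Q)
1/(r((7 - 3)*(-4)) + B(72)) = 1/((-39 + 188*((7 - 3)*(-4))) + (5 + 5*72)) = 1/((-39 + 188*(4*(-4))) + (5 + 360)) = 1/((-39 + 188*(-16)) + 365) = 1/((-39 - 3008) + 365) = 1/(-3047 + 365) = 1/(-2682) = -1/2682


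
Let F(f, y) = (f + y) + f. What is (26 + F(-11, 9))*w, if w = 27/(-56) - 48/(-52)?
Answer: 321/56 ≈ 5.7321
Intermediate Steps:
F(f, y) = y + 2*f
w = 321/728 (w = 27*(-1/56) - 48*(-1/52) = -27/56 + 12/13 = 321/728 ≈ 0.44093)
(26 + F(-11, 9))*w = (26 + (9 + 2*(-11)))*(321/728) = (26 + (9 - 22))*(321/728) = (26 - 13)*(321/728) = 13*(321/728) = 321/56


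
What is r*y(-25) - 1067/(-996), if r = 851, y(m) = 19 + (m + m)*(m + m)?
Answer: 2135095391/996 ≈ 2.1437e+6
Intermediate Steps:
y(m) = 19 + 4*m² (y(m) = 19 + (2*m)*(2*m) = 19 + 4*m²)
r*y(-25) - 1067/(-996) = 851*(19 + 4*(-25)²) - 1067/(-996) = 851*(19 + 4*625) - 1067*(-1/996) = 851*(19 + 2500) + 1067/996 = 851*2519 + 1067/996 = 2143669 + 1067/996 = 2135095391/996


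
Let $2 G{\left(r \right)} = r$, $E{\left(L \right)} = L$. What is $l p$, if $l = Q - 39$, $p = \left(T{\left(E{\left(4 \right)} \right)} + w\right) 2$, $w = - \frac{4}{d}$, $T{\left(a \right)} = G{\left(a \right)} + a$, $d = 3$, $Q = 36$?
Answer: $-28$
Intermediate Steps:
$G{\left(r \right)} = \frac{r}{2}$
$T{\left(a \right)} = \frac{3 a}{2}$ ($T{\left(a \right)} = \frac{a}{2} + a = \frac{3 a}{2}$)
$w = - \frac{4}{3} \approx -1.3333$
$p = \frac{28}{3}$ ($p = \left(\frac{3}{2} \cdot 4 - \frac{4}{3}\right) 2 = \left(6 - \frac{4}{3}\right) 2 = \frac{14}{3} \cdot 2 = \frac{28}{3} \approx 9.3333$)
$l = -3$ ($l = 36 - 39 = -3$)
$l p = \left(-3\right) \frac{28}{3} = -28$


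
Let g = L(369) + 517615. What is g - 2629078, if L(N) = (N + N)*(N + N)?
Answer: -1566819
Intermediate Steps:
L(N) = 4*N² (L(N) = (2*N)*(2*N) = 4*N²)
g = 1062259 (g = 4*369² + 517615 = 4*136161 + 517615 = 544644 + 517615 = 1062259)
g - 2629078 = 1062259 - 2629078 = -1566819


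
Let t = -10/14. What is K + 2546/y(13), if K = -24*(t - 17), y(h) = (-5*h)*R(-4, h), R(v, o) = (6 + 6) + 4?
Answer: 1538609/3640 ≈ 422.69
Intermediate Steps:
R(v, o) = 16 (R(v, o) = 12 + 4 = 16)
y(h) = -80*h (y(h) = -5*h*16 = -80*h)
t = -5/7 (t = -10*1/14 = -5/7 ≈ -0.71429)
K = 2976/7 (K = -24*(-5/7 - 17) = -24*(-124/7) = 2976/7 ≈ 425.14)
K + 2546/y(13) = 2976/7 + 2546/((-80*13)) = 2976/7 + 2546/(-1040) = 2976/7 + 2546*(-1/1040) = 2976/7 - 1273/520 = 1538609/3640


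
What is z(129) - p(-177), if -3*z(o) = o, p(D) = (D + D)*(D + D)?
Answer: -125359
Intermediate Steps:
p(D) = 4*D**2 (p(D) = (2*D)*(2*D) = 4*D**2)
z(o) = -o/3
z(129) - p(-177) = -1/3*129 - 4*(-177)**2 = -43 - 4*31329 = -43 - 1*125316 = -43 - 125316 = -125359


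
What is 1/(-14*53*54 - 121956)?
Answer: -1/162024 ≈ -6.1719e-6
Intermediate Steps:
1/(-14*53*54 - 121956) = 1/(-742*54 - 121956) = 1/(-40068 - 121956) = 1/(-162024) = -1/162024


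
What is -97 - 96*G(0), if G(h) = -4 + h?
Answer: 287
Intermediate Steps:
-97 - 96*G(0) = -97 - 96*(-4 + 0) = -97 - 96*(-4) = -97 + 384 = 287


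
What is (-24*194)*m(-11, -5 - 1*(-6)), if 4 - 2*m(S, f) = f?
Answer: -6984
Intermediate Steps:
m(S, f) = 2 - f/2
(-24*194)*m(-11, -5 - 1*(-6)) = (-24*194)*(2 - (-5 - 1*(-6))/2) = -4656*(2 - (-5 + 6)/2) = -4656*(2 - ½*1) = -4656*(2 - ½) = -4656*3/2 = -6984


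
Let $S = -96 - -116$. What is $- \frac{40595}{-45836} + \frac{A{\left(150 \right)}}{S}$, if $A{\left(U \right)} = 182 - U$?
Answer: $\frac{569663}{229180} \approx 2.4857$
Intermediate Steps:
$S = 20$ ($S = -96 + 116 = 20$)
$- \frac{40595}{-45836} + \frac{A{\left(150 \right)}}{S} = - \frac{40595}{-45836} + \frac{182 - 150}{20} = \left(-40595\right) \left(- \frac{1}{45836}\right) + \left(182 - 150\right) \frac{1}{20} = \frac{40595}{45836} + 32 \cdot \frac{1}{20} = \frac{40595}{45836} + \frac{8}{5} = \frac{569663}{229180}$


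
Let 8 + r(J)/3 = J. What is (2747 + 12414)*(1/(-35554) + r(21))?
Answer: 21022318405/35554 ≈ 5.9128e+5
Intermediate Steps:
r(J) = -24 + 3*J
(2747 + 12414)*(1/(-35554) + r(21)) = (2747 + 12414)*(1/(-35554) + (-24 + 3*21)) = 15161*(-1/35554 + (-24 + 63)) = 15161*(-1/35554 + 39) = 15161*(1386605/35554) = 21022318405/35554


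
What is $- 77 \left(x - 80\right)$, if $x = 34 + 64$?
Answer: $-1386$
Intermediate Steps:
$x = 98$
$- 77 \left(x - 80\right) = - 77 \left(98 - 80\right) = \left(-77\right) 18 = -1386$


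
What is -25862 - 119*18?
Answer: -28004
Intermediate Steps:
-25862 - 119*18 = -25862 - 2142 = -28004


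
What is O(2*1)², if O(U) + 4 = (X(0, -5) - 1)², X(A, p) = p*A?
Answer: 9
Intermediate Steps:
X(A, p) = A*p
O(U) = -3 (O(U) = -4 + (0*(-5) - 1)² = -4 + (0 - 1)² = -4 + (-1)² = -4 + 1 = -3)
O(2*1)² = (-3)² = 9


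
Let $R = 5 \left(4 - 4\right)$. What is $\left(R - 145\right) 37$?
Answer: $-5365$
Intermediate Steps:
$R = 0$ ($R = 5 \cdot 0 = 0$)
$\left(R - 145\right) 37 = \left(0 - 145\right) 37 = \left(-145\right) 37 = -5365$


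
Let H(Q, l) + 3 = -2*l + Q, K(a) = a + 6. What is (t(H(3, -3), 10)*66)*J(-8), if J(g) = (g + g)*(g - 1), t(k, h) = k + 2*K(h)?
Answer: 361152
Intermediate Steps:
K(a) = 6 + a
H(Q, l) = -3 + Q - 2*l (H(Q, l) = -3 + (-2*l + Q) = -3 + (Q - 2*l) = -3 + Q - 2*l)
t(k, h) = 12 + k + 2*h (t(k, h) = k + 2*(6 + h) = k + (12 + 2*h) = 12 + k + 2*h)
J(g) = 2*g*(-1 + g) (J(g) = (2*g)*(-1 + g) = 2*g*(-1 + g))
(t(H(3, -3), 10)*66)*J(-8) = ((12 + (-3 + 3 - 2*(-3)) + 2*10)*66)*(2*(-8)*(-1 - 8)) = ((12 + (-3 + 3 + 6) + 20)*66)*(2*(-8)*(-9)) = ((12 + 6 + 20)*66)*144 = (38*66)*144 = 2508*144 = 361152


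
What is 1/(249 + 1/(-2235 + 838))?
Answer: 1397/347852 ≈ 0.0040161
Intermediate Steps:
1/(249 + 1/(-2235 + 838)) = 1/(249 + 1/(-1397)) = 1/(249 - 1/1397) = 1/(347852/1397) = 1397/347852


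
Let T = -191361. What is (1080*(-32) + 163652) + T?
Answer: -62269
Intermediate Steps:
(1080*(-32) + 163652) + T = (1080*(-32) + 163652) - 191361 = (-34560 + 163652) - 191361 = 129092 - 191361 = -62269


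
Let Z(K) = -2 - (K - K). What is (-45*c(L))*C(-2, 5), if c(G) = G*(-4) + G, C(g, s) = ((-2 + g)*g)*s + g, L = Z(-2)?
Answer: -10260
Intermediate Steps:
Z(K) = -2 (Z(K) = -2 - 1*0 = -2 + 0 = -2)
L = -2
C(g, s) = g + g*s*(-2 + g) (C(g, s) = (g*(-2 + g))*s + g = g*s*(-2 + g) + g = g + g*s*(-2 + g))
c(G) = -3*G (c(G) = -4*G + G = -3*G)
(-45*c(L))*C(-2, 5) = (-(-135)*(-2))*(-2*(1 - 2*5 - 2*5)) = (-45*6)*(-2*(1 - 10 - 10)) = -(-540)*(-19) = -270*38 = -10260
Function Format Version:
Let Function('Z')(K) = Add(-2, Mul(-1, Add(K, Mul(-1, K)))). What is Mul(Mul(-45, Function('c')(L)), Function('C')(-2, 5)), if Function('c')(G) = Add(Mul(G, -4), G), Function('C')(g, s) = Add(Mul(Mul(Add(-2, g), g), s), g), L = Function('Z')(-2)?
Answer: -10260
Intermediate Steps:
Function('Z')(K) = -2 (Function('Z')(K) = Add(-2, Mul(-1, 0)) = Add(-2, 0) = -2)
L = -2
Function('C')(g, s) = Add(g, Mul(g, s, Add(-2, g))) (Function('C')(g, s) = Add(Mul(Mul(g, Add(-2, g)), s), g) = Add(Mul(g, s, Add(-2, g)), g) = Add(g, Mul(g, s, Add(-2, g))))
Function('c')(G) = Mul(-3, G) (Function('c')(G) = Add(Mul(-4, G), G) = Mul(-3, G))
Mul(Mul(-45, Function('c')(L)), Function('C')(-2, 5)) = Mul(Mul(-45, Mul(-3, -2)), Mul(-2, Add(1, Mul(-2, 5), Mul(-2, 5)))) = Mul(Mul(-45, 6), Mul(-2, Add(1, -10, -10))) = Mul(-270, Mul(-2, -19)) = Mul(-270, 38) = -10260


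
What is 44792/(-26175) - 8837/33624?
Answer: -579131561/293369400 ≈ -1.9741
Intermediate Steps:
44792/(-26175) - 8837/33624 = 44792*(-1/26175) - 8837*1/33624 = -44792/26175 - 8837/33624 = -579131561/293369400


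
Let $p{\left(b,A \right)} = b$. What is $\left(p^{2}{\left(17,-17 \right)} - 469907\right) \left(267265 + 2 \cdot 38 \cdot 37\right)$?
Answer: $-126833020586$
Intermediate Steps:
$\left(p^{2}{\left(17,-17 \right)} - 469907\right) \left(267265 + 2 \cdot 38 \cdot 37\right) = \left(17^{2} - 469907\right) \left(267265 + 2 \cdot 38 \cdot 37\right) = \left(289 - 469907\right) \left(267265 + 76 \cdot 37\right) = - 469618 \left(267265 + 2812\right) = \left(-469618\right) 270077 = -126833020586$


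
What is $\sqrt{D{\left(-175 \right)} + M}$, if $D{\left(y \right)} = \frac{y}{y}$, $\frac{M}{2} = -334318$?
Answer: $i \sqrt{668635} \approx 817.7 i$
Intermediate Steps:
$M = -668636$ ($M = 2 \left(-334318\right) = -668636$)
$D{\left(y \right)} = 1$
$\sqrt{D{\left(-175 \right)} + M} = \sqrt{1 - 668636} = \sqrt{-668635} = i \sqrt{668635}$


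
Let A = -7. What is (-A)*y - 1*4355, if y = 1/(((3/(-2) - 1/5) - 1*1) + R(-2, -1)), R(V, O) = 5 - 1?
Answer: -56545/13 ≈ -4349.6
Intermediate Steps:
R(V, O) = 4
y = 10/13 (y = 1/(((3/(-2) - 1/5) - 1*1) + 4) = 1/(((3*(-½) - 1*⅕) - 1) + 4) = 1/(((-3/2 - ⅕) - 1) + 4) = 1/((-17/10 - 1) + 4) = 1/(-27/10 + 4) = 1/(13/10) = 10/13 ≈ 0.76923)
(-A)*y - 1*4355 = -1*(-7)*(10/13) - 1*4355 = 7*(10/13) - 4355 = 70/13 - 4355 = -56545/13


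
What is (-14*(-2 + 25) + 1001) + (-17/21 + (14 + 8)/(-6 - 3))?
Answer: 42572/63 ≈ 675.75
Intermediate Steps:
(-14*(-2 + 25) + 1001) + (-17/21 + (14 + 8)/(-6 - 3)) = (-14*23 + 1001) + (-17*1/21 + 22/(-9)) = (-322 + 1001) + (-17/21 + 22*(-1/9)) = 679 + (-17/21 - 22/9) = 679 - 205/63 = 42572/63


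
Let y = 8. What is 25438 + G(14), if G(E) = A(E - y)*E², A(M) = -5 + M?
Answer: 25634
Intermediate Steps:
G(E) = E²*(-13 + E) (G(E) = (-5 + (E - 1*8))*E² = (-5 + (E - 8))*E² = (-5 + (-8 + E))*E² = (-13 + E)*E² = E²*(-13 + E))
25438 + G(14) = 25438 + 14²*(-13 + 14) = 25438 + 196*1 = 25438 + 196 = 25634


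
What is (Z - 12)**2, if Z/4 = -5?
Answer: 1024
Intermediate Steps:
Z = -20 (Z = 4*(-5) = -20)
(Z - 12)**2 = (-20 - 12)**2 = (-32)**2 = 1024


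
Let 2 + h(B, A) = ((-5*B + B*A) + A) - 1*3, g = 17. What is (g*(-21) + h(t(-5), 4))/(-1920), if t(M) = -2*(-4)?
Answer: 61/320 ≈ 0.19062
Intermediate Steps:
t(M) = 8
h(B, A) = -5 + A - 5*B + A*B (h(B, A) = -2 + (((-5*B + B*A) + A) - 1*3) = -2 + (((-5*B + A*B) + A) - 3) = -2 + ((A - 5*B + A*B) - 3) = -2 + (-3 + A - 5*B + A*B) = -5 + A - 5*B + A*B)
(g*(-21) + h(t(-5), 4))/(-1920) = (17*(-21) + (-5 + 4 - 5*8 + 4*8))/(-1920) = (-357 + (-5 + 4 - 40 + 32))*(-1/1920) = (-357 - 9)*(-1/1920) = -366*(-1/1920) = 61/320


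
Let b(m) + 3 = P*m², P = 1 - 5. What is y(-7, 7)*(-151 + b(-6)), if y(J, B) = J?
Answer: 2086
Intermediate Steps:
P = -4
b(m) = -3 - 4*m²
y(-7, 7)*(-151 + b(-6)) = -7*(-151 + (-3 - 4*(-6)²)) = -7*(-151 + (-3 - 4*36)) = -7*(-151 + (-3 - 144)) = -7*(-151 - 147) = -7*(-298) = 2086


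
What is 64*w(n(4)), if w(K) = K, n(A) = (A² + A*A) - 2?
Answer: 1920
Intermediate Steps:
n(A) = -2 + 2*A² (n(A) = (A² + A²) - 2 = 2*A² - 2 = -2 + 2*A²)
64*w(n(4)) = 64*(-2 + 2*4²) = 64*(-2 + 2*16) = 64*(-2 + 32) = 64*30 = 1920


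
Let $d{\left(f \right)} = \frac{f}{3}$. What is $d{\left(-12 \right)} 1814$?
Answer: $-7256$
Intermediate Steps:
$d{\left(f \right)} = \frac{f}{3}$ ($d{\left(f \right)} = f \frac{1}{3} = \frac{f}{3}$)
$d{\left(-12 \right)} 1814 = \frac{1}{3} \left(-12\right) 1814 = \left(-4\right) 1814 = -7256$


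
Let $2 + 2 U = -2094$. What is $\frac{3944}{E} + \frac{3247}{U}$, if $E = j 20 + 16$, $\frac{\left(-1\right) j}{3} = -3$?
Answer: $\frac{874225}{51352} \approx 17.024$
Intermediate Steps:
$j = 9$ ($j = \left(-3\right) \left(-3\right) = 9$)
$U = -1048$ ($U = -1 + \frac{1}{2} \left(-2094\right) = -1 - 1047 = -1048$)
$E = 196$ ($E = 9 \cdot 20 + 16 = 180 + 16 = 196$)
$\frac{3944}{E} + \frac{3247}{U} = \frac{3944}{196} + \frac{3247}{-1048} = 3944 \cdot \frac{1}{196} + 3247 \left(- \frac{1}{1048}\right) = \frac{986}{49} - \frac{3247}{1048} = \frac{874225}{51352}$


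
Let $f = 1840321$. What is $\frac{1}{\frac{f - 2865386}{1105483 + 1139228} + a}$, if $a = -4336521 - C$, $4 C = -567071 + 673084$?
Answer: $- \frac{8978844}{39174918209227} \approx -2.292 \cdot 10^{-7}$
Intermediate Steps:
$C = \frac{106013}{4}$ ($C = \frac{-567071 + 673084}{4} = \frac{1}{4} \cdot 106013 = \frac{106013}{4} \approx 26503.0$)
$a = - \frac{17452097}{4}$ ($a = -4336521 - \frac{106013}{4} = - \frac{17452097}{4} \approx -4.363 \cdot 10^{6}$)
$\frac{1}{\frac{f - 2865386}{1105483 + 1139228} + a} = \frac{1}{\frac{1840321 - 2865386}{1105483 + 1139228} - \frac{17452097}{4}} = \frac{1}{- \frac{1025065}{2244711} - \frac{17452097}{4}} = \frac{1}{- \frac{39174918209227}{8978844}} = - \frac{8978844}{39174918209227}$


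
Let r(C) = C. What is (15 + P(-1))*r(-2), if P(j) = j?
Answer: -28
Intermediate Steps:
(15 + P(-1))*r(-2) = (15 - 1)*(-2) = 14*(-2) = -28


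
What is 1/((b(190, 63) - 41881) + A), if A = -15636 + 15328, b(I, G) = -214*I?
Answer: -1/82849 ≈ -1.2070e-5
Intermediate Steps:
A = -308
1/((b(190, 63) - 41881) + A) = 1/((-214*190 - 41881) - 308) = 1/((-40660 - 41881) - 308) = 1/(-82541 - 308) = 1/(-82849) = -1/82849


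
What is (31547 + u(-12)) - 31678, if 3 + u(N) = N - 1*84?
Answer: -230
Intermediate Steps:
u(N) = -87 + N (u(N) = -3 + (N - 1*84) = -3 + (N - 84) = -3 + (-84 + N) = -87 + N)
(31547 + u(-12)) - 31678 = (31547 + (-87 - 12)) - 31678 = (31547 - 99) - 31678 = 31448 - 31678 = -230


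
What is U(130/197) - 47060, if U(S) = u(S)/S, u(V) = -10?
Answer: -611977/13 ≈ -47075.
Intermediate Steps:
U(S) = -10/S
U(130/197) - 47060 = -10/(130/197) - 47060 = -10/(130*(1/197)) - 47060 = -10/130/197 - 47060 = -10*197/130 - 47060 = -197/13 - 47060 = -611977/13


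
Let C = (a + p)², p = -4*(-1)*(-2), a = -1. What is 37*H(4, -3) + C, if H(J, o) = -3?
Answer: -30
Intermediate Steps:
p = -8 (p = 4*(-2) = -8)
C = 81 (C = (-1 - 8)² = (-9)² = 81)
37*H(4, -3) + C = 37*(-3) + 81 = -111 + 81 = -30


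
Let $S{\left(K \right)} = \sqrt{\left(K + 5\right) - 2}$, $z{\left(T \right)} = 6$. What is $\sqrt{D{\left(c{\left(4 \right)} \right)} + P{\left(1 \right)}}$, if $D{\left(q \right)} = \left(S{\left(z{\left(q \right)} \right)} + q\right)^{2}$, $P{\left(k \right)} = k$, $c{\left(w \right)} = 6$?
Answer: $\sqrt{82} \approx 9.0554$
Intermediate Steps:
$S{\left(K \right)} = \sqrt{3 + K}$ ($S{\left(K \right)} = \sqrt{\left(5 + K\right) - 2} = \sqrt{3 + K}$)
$D{\left(q \right)} = \left(3 + q\right)^{2}$ ($D{\left(q \right)} = \left(\sqrt{3 + 6} + q\right)^{2} = \left(\sqrt{9} + q\right)^{2} = \left(3 + q\right)^{2}$)
$\sqrt{D{\left(c{\left(4 \right)} \right)} + P{\left(1 \right)}} = \sqrt{\left(3 + 6\right)^{2} + 1} = \sqrt{9^{2} + 1} = \sqrt{81 + 1} = \sqrt{82}$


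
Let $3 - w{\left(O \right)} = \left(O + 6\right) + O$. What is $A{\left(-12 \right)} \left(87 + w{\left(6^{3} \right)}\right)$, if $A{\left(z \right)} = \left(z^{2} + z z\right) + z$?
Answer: $-96048$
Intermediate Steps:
$A{\left(z \right)} = z + 2 z^{2}$ ($A{\left(z \right)} = \left(z^{2} + z^{2}\right) + z = 2 z^{2} + z = z + 2 z^{2}$)
$w{\left(O \right)} = -3 - 2 O$ ($w{\left(O \right)} = 3 - \left(\left(O + 6\right) + O\right) = 3 - \left(\left(6 + O\right) + O\right) = 3 - \left(6 + 2 O\right) = -3 - 2 O$)
$A{\left(-12 \right)} \left(87 + w{\left(6^{3} \right)}\right) = - 12 \left(1 + 2 \left(-12\right)\right) \left(87 - \left(3 + 2 \cdot 6^{3}\right)\right) = - 12 \left(1 - 24\right) \left(87 - 435\right) = \left(-12\right) \left(-23\right) \left(87 - 435\right) = 276 \left(87 - 435\right) = 276 \left(-348\right) = -96048$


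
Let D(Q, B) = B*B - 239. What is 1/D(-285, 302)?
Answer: 1/90965 ≈ 1.0993e-5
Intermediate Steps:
D(Q, B) = -239 + B**2 (D(Q, B) = B**2 - 239 = -239 + B**2)
1/D(-285, 302) = 1/(-239 + 302**2) = 1/(-239 + 91204) = 1/90965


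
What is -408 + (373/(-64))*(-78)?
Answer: 1491/32 ≈ 46.594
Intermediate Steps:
-408 + (373/(-64))*(-78) = -408 + (373*(-1/64))*(-78) = -408 - 373/64*(-78) = -408 + 14547/32 = 1491/32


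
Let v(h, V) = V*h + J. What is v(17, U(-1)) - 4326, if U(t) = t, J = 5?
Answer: -4338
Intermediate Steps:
v(h, V) = 5 + V*h (v(h, V) = V*h + 5 = 5 + V*h)
v(17, U(-1)) - 4326 = (5 - 1*17) - 4326 = (5 - 17) - 4326 = -12 - 4326 = -4338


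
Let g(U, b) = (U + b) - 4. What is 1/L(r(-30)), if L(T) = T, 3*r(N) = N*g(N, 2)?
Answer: 1/320 ≈ 0.0031250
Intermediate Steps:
g(U, b) = -4 + U + b
r(N) = N*(-2 + N)/3 (r(N) = (N*(-4 + N + 2))/3 = (N*(-2 + N))/3 = N*(-2 + N)/3)
1/L(r(-30)) = 1/((⅓)*(-30)*(-2 - 30)) = 1/((⅓)*(-30)*(-32)) = 1/320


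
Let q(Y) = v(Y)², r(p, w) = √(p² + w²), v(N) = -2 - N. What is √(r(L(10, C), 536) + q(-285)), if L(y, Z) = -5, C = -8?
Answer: √(80089 + √287321) ≈ 283.95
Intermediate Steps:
q(Y) = (-2 - Y)²
√(r(L(10, C), 536) + q(-285)) = √(√((-5)² + 536²) + (2 - 285)²) = √(√(25 + 287296) + (-283)²) = √(√287321 + 80089) = √(80089 + √287321)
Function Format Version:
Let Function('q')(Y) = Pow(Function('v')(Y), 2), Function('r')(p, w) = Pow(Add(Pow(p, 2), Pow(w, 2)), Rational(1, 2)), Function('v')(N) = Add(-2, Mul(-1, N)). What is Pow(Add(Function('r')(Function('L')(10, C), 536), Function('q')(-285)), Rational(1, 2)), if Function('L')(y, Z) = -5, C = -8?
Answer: Pow(Add(80089, Pow(287321, Rational(1, 2))), Rational(1, 2)) ≈ 283.95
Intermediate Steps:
Function('q')(Y) = Pow(Add(-2, Mul(-1, Y)), 2)
Pow(Add(Function('r')(Function('L')(10, C), 536), Function('q')(-285)), Rational(1, 2)) = Pow(Add(Pow(Add(Pow(-5, 2), Pow(536, 2)), Rational(1, 2)), Pow(Add(2, -285), 2)), Rational(1, 2)) = Pow(Add(Pow(Add(25, 287296), Rational(1, 2)), Pow(-283, 2)), Rational(1, 2)) = Pow(Add(Pow(287321, Rational(1, 2)), 80089), Rational(1, 2)) = Pow(Add(80089, Pow(287321, Rational(1, 2))), Rational(1, 2))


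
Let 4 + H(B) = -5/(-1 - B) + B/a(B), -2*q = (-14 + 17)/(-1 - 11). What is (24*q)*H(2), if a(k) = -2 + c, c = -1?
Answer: -9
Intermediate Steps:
q = ⅛ (q = -(-14 + 17)/(2*(-1 - 11)) = -3/(2*(-12)) = -3*(-1)/(2*12) = -½*(-¼) = ⅛ ≈ 0.12500)
a(k) = -3 (a(k) = -2 - 1 = -3)
H(B) = -4 - 5/(-1 - B) - B/3 (H(B) = -4 + (-5/(-1 - B) + B/(-3)) = -4 + (-5/(-1 - B) + B*(-⅓)) = -4 + (-5/(-1 - B) - B/3) = -4 - 5/(-1 - B) - B/3)
(24*q)*H(2) = (24*(⅛))*((3 - 1*2² - 13*2)/(3*(1 + 2))) = 3*((⅓)*(3 - 1*4 - 26)/3) = 3*((⅓)*(⅓)*(3 - 4 - 26)) = 3*((⅓)*(⅓)*(-27)) = 3*(-3) = -9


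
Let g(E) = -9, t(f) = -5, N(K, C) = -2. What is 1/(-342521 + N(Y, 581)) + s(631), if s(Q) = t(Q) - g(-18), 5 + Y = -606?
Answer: 1370091/342523 ≈ 4.0000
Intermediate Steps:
Y = -611 (Y = -5 - 606 = -611)
s(Q) = 4 (s(Q) = -5 - 1*(-9) = -5 + 9 = 4)
1/(-342521 + N(Y, 581)) + s(631) = 1/(-342521 - 2) + 4 = 1/(-342523) + 4 = -1/342523 + 4 = 1370091/342523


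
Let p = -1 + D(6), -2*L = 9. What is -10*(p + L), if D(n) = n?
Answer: -5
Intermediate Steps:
L = -9/2 (L = -½*9 = -9/2 ≈ -4.5000)
p = 5 (p = -1 + 6 = 5)
-10*(p + L) = -10*(5 - 9/2) = -10*½ = -5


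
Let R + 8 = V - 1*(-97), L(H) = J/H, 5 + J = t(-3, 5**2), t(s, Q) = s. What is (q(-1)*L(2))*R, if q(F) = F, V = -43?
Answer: 184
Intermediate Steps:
J = -8 (J = -5 - 3 = -8)
L(H) = -8/H
R = 46 (R = -8 + (-43 - 1*(-97)) = -8 + (-43 + 97) = -8 + 54 = 46)
(q(-1)*L(2))*R = -(-8)/2*46 = -1*(-4)*46 = 4*46 = 184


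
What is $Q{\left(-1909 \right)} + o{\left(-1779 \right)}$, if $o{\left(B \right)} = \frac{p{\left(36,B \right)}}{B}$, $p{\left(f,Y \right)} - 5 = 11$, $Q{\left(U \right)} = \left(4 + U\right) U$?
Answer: $\frac{6469591439}{1779} \approx 3.6366 \cdot 10^{6}$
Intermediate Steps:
$Q{\left(U \right)} = U \left(4 + U\right)$
$p{\left(f,Y \right)} = 16$ ($p{\left(f,Y \right)} = 5 + 11 = 16$)
$o{\left(B \right)} = \frac{16}{B}$
$Q{\left(-1909 \right)} + o{\left(-1779 \right)} = - 1909 \left(4 - 1909\right) + \frac{16}{-1779} = \left(-1909\right) \left(-1905\right) + 16 \left(- \frac{1}{1779}\right) = 3636645 - \frac{16}{1779} = \frac{6469591439}{1779}$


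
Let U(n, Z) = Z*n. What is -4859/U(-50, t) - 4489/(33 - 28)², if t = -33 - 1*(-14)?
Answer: -175441/950 ≈ -184.67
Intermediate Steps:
t = -19 (t = -33 + 14 = -19)
-4859/U(-50, t) - 4489/(33 - 28)² = -4859/((-19*(-50))) - 4489/(33 - 28)² = -4859/950 - 4489/(5²) = -4859*1/950 - 4489/25 = -4859/950 - 4489*1/25 = -4859/950 - 4489/25 = -175441/950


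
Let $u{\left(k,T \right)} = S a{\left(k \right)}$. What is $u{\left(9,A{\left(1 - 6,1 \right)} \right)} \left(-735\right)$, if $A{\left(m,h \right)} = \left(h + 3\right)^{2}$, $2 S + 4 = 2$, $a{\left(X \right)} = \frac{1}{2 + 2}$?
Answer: $\frac{735}{4} \approx 183.75$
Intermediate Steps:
$a{\left(X \right)} = \frac{1}{4}$
$S = -1$ ($S = -2 + \frac{1}{2} \cdot 2 = -2 + 1 = -1$)
$A{\left(m,h \right)} = \left(3 + h\right)^{2}$
$u{\left(k,T \right)} = - \frac{1}{4}$ ($u{\left(k,T \right)} = \left(-1\right) \frac{1}{4} = - \frac{1}{4}$)
$u{\left(9,A{\left(1 - 6,1 \right)} \right)} \left(-735\right) = \left(- \frac{1}{4}\right) \left(-735\right) = \frac{735}{4}$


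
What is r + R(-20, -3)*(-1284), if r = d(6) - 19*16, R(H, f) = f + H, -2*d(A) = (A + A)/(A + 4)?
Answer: 146137/5 ≈ 29227.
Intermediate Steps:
d(A) = -A/(4 + A) (d(A) = -(A + A)/(2*(A + 4)) = -2*A/(2*(4 + A)) = -A/(4 + A))
R(H, f) = H + f
r = -1523/5 (r = -1*6/(4 + 6) - 19*16 = -1*6/10 - 304 = -1*6*⅒ - 304 = -⅗ - 304 = -1523/5 ≈ -304.60)
r + R(-20, -3)*(-1284) = -1523/5 + (-20 - 3)*(-1284) = -1523/5 - 23*(-1284) = -1523/5 + 29532 = 146137/5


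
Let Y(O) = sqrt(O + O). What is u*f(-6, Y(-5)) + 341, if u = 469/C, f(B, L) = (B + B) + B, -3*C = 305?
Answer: 129331/305 ≈ 424.04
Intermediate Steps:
C = -305/3 (C = -1/3*305 = -305/3 ≈ -101.67)
Y(O) = sqrt(2)*sqrt(O) (Y(O) = sqrt(2*O) = sqrt(2)*sqrt(O))
f(B, L) = 3*B (f(B, L) = 2*B + B = 3*B)
u = -1407/305 (u = 469/(-305/3) = 469*(-3/305) = -1407/305 ≈ -4.6131)
u*f(-6, Y(-5)) + 341 = -4221*(-6)/305 + 341 = -1407/305*(-18) + 341 = 25326/305 + 341 = 129331/305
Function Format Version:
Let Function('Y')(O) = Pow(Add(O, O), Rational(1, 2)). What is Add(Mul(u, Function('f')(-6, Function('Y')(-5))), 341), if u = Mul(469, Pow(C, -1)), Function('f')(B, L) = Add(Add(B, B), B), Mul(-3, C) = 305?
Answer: Rational(129331, 305) ≈ 424.04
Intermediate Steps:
C = Rational(-305, 3) (C = Mul(Rational(-1, 3), 305) = Rational(-305, 3) ≈ -101.67)
Function('Y')(O) = Mul(Pow(2, Rational(1, 2)), Pow(O, Rational(1, 2))) (Function('Y')(O) = Pow(Mul(2, O), Rational(1, 2)) = Mul(Pow(2, Rational(1, 2)), Pow(O, Rational(1, 2))))
Function('f')(B, L) = Mul(3, B) (Function('f')(B, L) = Add(Mul(2, B), B) = Mul(3, B))
u = Rational(-1407, 305) (u = Mul(469, Pow(Rational(-305, 3), -1)) = Mul(469, Rational(-3, 305)) = Rational(-1407, 305) ≈ -4.6131)
Add(Mul(u, Function('f')(-6, Function('Y')(-5))), 341) = Add(Mul(Rational(-1407, 305), Mul(3, -6)), 341) = Add(Mul(Rational(-1407, 305), -18), 341) = Add(Rational(25326, 305), 341) = Rational(129331, 305)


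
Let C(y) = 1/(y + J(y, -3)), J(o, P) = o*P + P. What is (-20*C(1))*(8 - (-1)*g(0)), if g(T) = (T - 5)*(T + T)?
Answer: 32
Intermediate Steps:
J(o, P) = P + P*o (J(o, P) = P*o + P = P + P*o)
g(T) = 2*T*(-5 + T) (g(T) = (-5 + T)*(2*T) = 2*T*(-5 + T))
C(y) = 1/(-3 - 2*y) (C(y) = 1/(y - 3*(1 + y)) = 1/(y + (-3 - 3*y)) = 1/(-3 - 2*y))
(-20*C(1))*(8 - (-1)*g(0)) = (-20/(-3 - 2*1))*(8 - (-1)*2*0*(-5 + 0)) = (-20/(-3 - 2))*(8 - (-1)*2*0*(-5)) = (-20/(-5))*(8 - (-1)*0) = (-20*(-⅕))*(8 - 1*0) = 4*(8 + 0) = 4*8 = 32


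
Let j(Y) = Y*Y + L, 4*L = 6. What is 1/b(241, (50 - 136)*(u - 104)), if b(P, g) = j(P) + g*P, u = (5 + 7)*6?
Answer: 2/1442629 ≈ 1.3864e-6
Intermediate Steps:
L = 3/2 (L = (1/4)*6 = 3/2 ≈ 1.5000)
j(Y) = 3/2 + Y**2 (j(Y) = Y*Y + 3/2 = Y**2 + 3/2 = 3/2 + Y**2)
u = 72 (u = 12*6 = 72)
b(P, g) = 3/2 + P**2 + P*g (b(P, g) = (3/2 + P**2) + g*P = (3/2 + P**2) + P*g = 3/2 + P**2 + P*g)
1/b(241, (50 - 136)*(u - 104)) = 1/(3/2 + 241**2 + 241*((50 - 136)*(72 - 104))) = 1/(3/2 + 58081 + 241*(-86*(-32))) = 1/(3/2 + 58081 + 241*2752) = 1/(3/2 + 58081 + 663232) = 1/(1442629/2) = 2/1442629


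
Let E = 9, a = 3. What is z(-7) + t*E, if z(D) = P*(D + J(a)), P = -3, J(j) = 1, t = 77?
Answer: 711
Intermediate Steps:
z(D) = -3 - 3*D (z(D) = -3*(D + 1) = -3*(1 + D) = -3 - 3*D)
z(-7) + t*E = (-3 - 3*(-7)) + 77*9 = (-3 + 21) + 693 = 18 + 693 = 711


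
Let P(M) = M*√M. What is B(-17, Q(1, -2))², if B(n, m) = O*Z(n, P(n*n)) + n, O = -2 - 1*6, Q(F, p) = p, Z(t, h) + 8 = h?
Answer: 1541112049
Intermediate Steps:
P(M) = M^(3/2)
Z(t, h) = -8 + h
O = -8 (O = -2 - 6 = -8)
B(n, m) = 64 + n - 8*(n²)^(3/2) (B(n, m) = -8*(-8 + (n*n)^(3/2)) + n = -8*(-8 + (n²)^(3/2)) + n = (64 - 8*(n²)^(3/2)) + n = 64 + n - 8*(n²)^(3/2))
B(-17, Q(1, -2))² = (64 - 17 - 8*((-17)²)^(3/2))² = (64 - 17 - 8*289^(3/2))² = (64 - 17 - 8*4913)² = (64 - 17 - 39304)² = (-39257)² = 1541112049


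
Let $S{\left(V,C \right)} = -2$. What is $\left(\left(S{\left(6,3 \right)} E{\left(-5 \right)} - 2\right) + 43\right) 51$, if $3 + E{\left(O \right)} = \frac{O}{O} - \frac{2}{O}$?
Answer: $\frac{11271}{5} \approx 2254.2$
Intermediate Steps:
$E{\left(O \right)} = -2 - \frac{2}{O}$ ($E{\left(O \right)} = -3 - \left(\frac{2}{O} - \frac{O}{O}\right) = -3 + \left(1 - \frac{2}{O}\right) = -2 - \frac{2}{O}$)
$\left(\left(S{\left(6,3 \right)} E{\left(-5 \right)} - 2\right) + 43\right) 51 = \left(\left(- 2 \left(-2 - \frac{2}{-5}\right) - 2\right) + 43\right) 51 = \left(\left(- 2 \left(-2 - - \frac{2}{5}\right) - 2\right) + 43\right) 51 = \left(\left(- 2 \left(-2 + \frac{2}{5}\right) - 2\right) + 43\right) 51 = \left(\left(\left(-2\right) \left(- \frac{8}{5}\right) - 2\right) + 43\right) 51 = \left(\left(\frac{16}{5} - 2\right) + 43\right) 51 = \left(\frac{6}{5} + 43\right) 51 = \frac{221}{5} \cdot 51 = \frac{11271}{5}$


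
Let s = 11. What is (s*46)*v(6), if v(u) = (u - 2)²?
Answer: 8096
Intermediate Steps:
v(u) = (-2 + u)²
(s*46)*v(6) = (11*46)*(-2 + 6)² = 506*4² = 506*16 = 8096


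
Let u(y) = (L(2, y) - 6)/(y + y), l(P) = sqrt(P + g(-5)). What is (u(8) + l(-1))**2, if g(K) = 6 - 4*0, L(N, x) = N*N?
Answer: 321/64 - sqrt(5)/4 ≈ 4.4566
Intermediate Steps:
L(N, x) = N**2
g(K) = 6 (g(K) = 6 + 0 = 6)
l(P) = sqrt(6 + P) (l(P) = sqrt(P + 6) = sqrt(6 + P))
u(y) = -1/y (u(y) = (2**2 - 6)/(y + y) = (4 - 6)/((2*y)) = -1/y)
(u(8) + l(-1))**2 = (-1/8 + sqrt(6 - 1))**2 = (-1*1/8 + sqrt(5))**2 = (-1/8 + sqrt(5))**2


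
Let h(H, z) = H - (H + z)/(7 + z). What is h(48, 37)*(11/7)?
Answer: 2027/28 ≈ 72.393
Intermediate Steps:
h(H, z) = H - (H + z)/(7 + z)
h(48, 37)*(11/7) = ((-1*37 + 6*48 + 48*37)/(7 + 37))*(11/7) = ((-37 + 288 + 1776)/44)*(11*(⅐)) = ((1/44)*2027)*(11/7) = (2027/44)*(11/7) = 2027/28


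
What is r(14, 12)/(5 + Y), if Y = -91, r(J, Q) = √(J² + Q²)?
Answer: -√85/43 ≈ -0.21441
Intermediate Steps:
r(14, 12)/(5 + Y) = √(14² + 12²)/(5 - 91) = √(196 + 144)/(-86) = √340*(-1/86) = (2*√85)*(-1/86) = -√85/43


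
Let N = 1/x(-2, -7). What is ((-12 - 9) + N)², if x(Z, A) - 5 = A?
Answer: 1849/4 ≈ 462.25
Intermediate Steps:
x(Z, A) = 5 + A
N = -½ (N = 1/(5 - 7) = 1/(-2) = -½ ≈ -0.50000)
((-12 - 9) + N)² = ((-12 - 9) - ½)² = (-21 - ½)² = (-43/2)² = 1849/4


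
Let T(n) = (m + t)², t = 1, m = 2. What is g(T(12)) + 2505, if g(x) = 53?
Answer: 2558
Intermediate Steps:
T(n) = 9 (T(n) = (2 + 1)² = 3² = 9)
g(T(12)) + 2505 = 53 + 2505 = 2558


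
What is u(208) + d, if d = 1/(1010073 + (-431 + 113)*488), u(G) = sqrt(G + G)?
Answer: 1/854889 + 4*sqrt(26) ≈ 20.396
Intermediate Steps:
u(G) = sqrt(2)*sqrt(G) (u(G) = sqrt(2*G) = sqrt(2)*sqrt(G))
d = 1/854889 (d = 1/(1010073 - 318*488) = 1/(1010073 - 155184) = 1/854889 ≈ 1.1697e-6)
u(208) + d = sqrt(2)*sqrt(208) + 1/854889 = sqrt(2)*(4*sqrt(13)) + 1/854889 = 4*sqrt(26) + 1/854889 = 1/854889 + 4*sqrt(26)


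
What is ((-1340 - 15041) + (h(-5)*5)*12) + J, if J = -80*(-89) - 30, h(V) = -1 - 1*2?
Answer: -9471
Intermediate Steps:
h(V) = -3 (h(V) = -1 - 2 = -3)
J = 7090 (J = 7120 - 30 = 7090)
((-1340 - 15041) + (h(-5)*5)*12) + J = ((-1340 - 15041) - 3*5*12) + 7090 = (-16381 - 15*12) + 7090 = (-16381 - 180) + 7090 = -16561 + 7090 = -9471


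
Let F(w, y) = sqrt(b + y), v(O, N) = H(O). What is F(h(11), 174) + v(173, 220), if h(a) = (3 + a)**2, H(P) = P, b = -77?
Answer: 173 + sqrt(97) ≈ 182.85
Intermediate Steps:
v(O, N) = O
F(w, y) = sqrt(-77 + y)
F(h(11), 174) + v(173, 220) = sqrt(-77 + 174) + 173 = sqrt(97) + 173 = 173 + sqrt(97)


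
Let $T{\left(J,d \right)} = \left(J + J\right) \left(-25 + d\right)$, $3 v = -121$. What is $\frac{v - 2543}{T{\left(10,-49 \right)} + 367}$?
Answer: $\frac{7750}{3339} \approx 2.3211$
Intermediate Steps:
$v = - \frac{121}{3}$ ($v = \frac{1}{3} \left(-121\right) = - \frac{121}{3} \approx -40.333$)
$T{\left(J,d \right)} = 2 J \left(-25 + d\right)$
$\frac{v - 2543}{T{\left(10,-49 \right)} + 367} = \frac{- \frac{121}{3} - 2543}{2 \cdot 10 \left(-25 - 49\right) + 367} = - \frac{7750}{3 \left(2 \cdot 10 \left(-74\right) + 367\right)} = - \frac{7750}{3 \left(-1480 + 367\right)} = - \frac{7750}{3 \left(-1113\right)} = \left(- \frac{7750}{3}\right) \left(- \frac{1}{1113}\right) = \frac{7750}{3339}$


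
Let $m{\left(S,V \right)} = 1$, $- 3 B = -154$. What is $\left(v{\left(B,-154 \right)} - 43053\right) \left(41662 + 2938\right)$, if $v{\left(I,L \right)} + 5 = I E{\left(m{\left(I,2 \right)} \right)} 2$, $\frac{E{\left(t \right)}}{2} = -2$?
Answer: $- \frac{5816107600}{3} \approx -1.9387 \cdot 10^{9}$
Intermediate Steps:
$B = \frac{154}{3}$ ($B = \left(- \frac{1}{3}\right) \left(-154\right) = \frac{154}{3} \approx 51.333$)
$E{\left(t \right)} = -4$ ($E{\left(t \right)} = 2 \left(-2\right) = -4$)
$v{\left(I,L \right)} = -5 - 8 I$ ($v{\left(I,L \right)} = -5 + I \left(-4\right) 2 = -5 + - 4 I 2 = -5 - 8 I$)
$\left(v{\left(B,-154 \right)} - 43053\right) \left(41662 + 2938\right) = \left(\left(-5 - \frac{1232}{3}\right) - 43053\right) \left(41662 + 2938\right) = \left(\left(-5 - \frac{1232}{3}\right) - 43053\right) 44600 = \left(- \frac{1247}{3} - 43053\right) 44600 = \left(- \frac{130406}{3}\right) 44600 = - \frac{5816107600}{3}$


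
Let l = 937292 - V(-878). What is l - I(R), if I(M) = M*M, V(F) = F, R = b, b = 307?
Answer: 843921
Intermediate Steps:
R = 307
I(M) = M**2
l = 938170 (l = 937292 - 1*(-878) = 937292 + 878 = 938170)
l - I(R) = 938170 - 1*307**2 = 938170 - 1*94249 = 938170 - 94249 = 843921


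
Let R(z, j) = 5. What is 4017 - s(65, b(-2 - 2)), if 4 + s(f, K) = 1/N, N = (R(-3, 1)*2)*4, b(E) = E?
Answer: 160839/40 ≈ 4021.0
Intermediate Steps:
N = 40 (N = (5*2)*4 = 10*4 = 40)
s(f, K) = -159/40 (s(f, K) = -4 + 1/40 = -159/40)
4017 - s(65, b(-2 - 2)) = 4017 - 1*(-159/40) = 4017 + 159/40 = 160839/40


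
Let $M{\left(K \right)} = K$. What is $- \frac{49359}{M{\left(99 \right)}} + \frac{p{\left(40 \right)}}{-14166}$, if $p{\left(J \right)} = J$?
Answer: $- \frac{38845753}{77913} \approx -498.58$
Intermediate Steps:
$- \frac{49359}{M{\left(99 \right)}} + \frac{p{\left(40 \right)}}{-14166} = - \frac{49359}{99} + \frac{40}{-14166} = \left(-49359\right) \frac{1}{99} + 40 \left(- \frac{1}{14166}\right) = - \frac{16453}{33} - \frac{20}{7083} = - \frac{38845753}{77913}$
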